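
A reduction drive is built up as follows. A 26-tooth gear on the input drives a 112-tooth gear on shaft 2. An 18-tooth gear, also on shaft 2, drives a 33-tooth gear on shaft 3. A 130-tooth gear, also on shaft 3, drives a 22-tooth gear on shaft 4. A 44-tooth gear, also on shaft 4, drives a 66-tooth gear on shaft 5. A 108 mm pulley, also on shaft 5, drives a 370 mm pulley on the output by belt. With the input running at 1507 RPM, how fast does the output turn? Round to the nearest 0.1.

Gear mesh: ratio = 112/26 = 4.3077, so shaft 2 turns at 1507 / 4.3077 = 349.84 RPM.
Gear mesh: ratio = 33/18 = 1.8333, so shaft 3 turns at 349.84 / 1.8333 = 190.82 RPM.
Gear mesh: ratio = 22/130 = 0.16923, so shaft 4 turns at 190.82 / 0.16923 = 1127.6 RPM.
Gear mesh: ratio = 66/44 = 1.5, so shaft 5 turns at 1127.6 / 1.5 = 751.72 RPM.
Belt: ratio = 370/108 = 3.4259, so the output turns at 751.72 / 3.4259 = 219.42 RPM.

219.4 RPM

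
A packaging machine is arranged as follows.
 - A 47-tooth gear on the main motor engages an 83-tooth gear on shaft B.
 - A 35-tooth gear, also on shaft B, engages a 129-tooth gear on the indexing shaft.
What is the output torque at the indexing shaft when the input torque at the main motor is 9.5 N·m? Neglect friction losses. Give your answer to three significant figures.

61.8 N·m

gear mesh 83/47 = 1.766 → τ = 9.5·1.766 = 16.777 N·m
gear mesh 129/35 = 3.6857 → τ = 16.777·3.6857 = 61.834 N·m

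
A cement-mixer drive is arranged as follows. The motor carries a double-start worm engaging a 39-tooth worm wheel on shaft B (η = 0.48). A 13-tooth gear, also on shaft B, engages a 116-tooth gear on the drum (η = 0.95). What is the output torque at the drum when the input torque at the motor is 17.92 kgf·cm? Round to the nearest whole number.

1422 kgf·cm

After the worm (39/2): 17.92 × 19.5 × 0.48 = 167.73 kgf·cm
After the gear mesh (116/13): 167.73 × 8.9231 × 0.95 = 1421.8 kgf·cm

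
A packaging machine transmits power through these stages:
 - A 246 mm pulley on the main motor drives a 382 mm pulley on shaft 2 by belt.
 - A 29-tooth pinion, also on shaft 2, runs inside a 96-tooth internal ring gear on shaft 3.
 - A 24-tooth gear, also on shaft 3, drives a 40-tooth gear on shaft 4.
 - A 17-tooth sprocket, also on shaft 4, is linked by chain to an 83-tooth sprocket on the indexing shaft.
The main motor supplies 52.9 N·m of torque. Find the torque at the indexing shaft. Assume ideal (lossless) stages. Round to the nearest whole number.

After the belt (382/246): 52.9 × 1.5528 = 82.146 N·m
After the internal gear (96/29): 82.146 × 3.3103 = 271.93 N·m
After the gear mesh (40/24): 271.93 × 1.6667 = 453.22 N·m
After the chain (83/17): 453.22 × 4.8824 = 2212.8 N·m

2213 N·m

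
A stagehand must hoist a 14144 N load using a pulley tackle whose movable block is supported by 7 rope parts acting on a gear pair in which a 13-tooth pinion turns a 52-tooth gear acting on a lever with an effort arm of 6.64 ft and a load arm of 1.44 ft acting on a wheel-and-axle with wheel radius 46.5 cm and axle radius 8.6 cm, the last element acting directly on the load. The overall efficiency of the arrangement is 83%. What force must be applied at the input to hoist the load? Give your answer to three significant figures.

24.4 N

Block-and-tackle MA = number of supporting rope parts = 7.
Gear pair MA = 52/13 = 4.
Lever MA = effort arm / load arm = 6.64/1.44 = 4.6111.
Wheel-and-axle MA = R/r = 46.5/8.6 = 5.407.
Combined ideal MA = 7 × 4 × 4.6111 × 5.407 = 698.1.
Actual MA = 698.1 × 0.83 = 579.42.
Effort = load / actual MA = 14144 / 579.42 = 24.41 N.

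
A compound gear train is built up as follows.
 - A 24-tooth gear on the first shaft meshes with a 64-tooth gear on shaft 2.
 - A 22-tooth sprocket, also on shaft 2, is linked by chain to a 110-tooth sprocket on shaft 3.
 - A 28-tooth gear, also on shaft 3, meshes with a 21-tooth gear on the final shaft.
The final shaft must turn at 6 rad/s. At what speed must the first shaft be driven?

60 rad/s

Overall ratio R = 2.6667 × 5 × 0.75 = 10.
Required input speed = output speed × R = 6 × 10 = 60 rad/s.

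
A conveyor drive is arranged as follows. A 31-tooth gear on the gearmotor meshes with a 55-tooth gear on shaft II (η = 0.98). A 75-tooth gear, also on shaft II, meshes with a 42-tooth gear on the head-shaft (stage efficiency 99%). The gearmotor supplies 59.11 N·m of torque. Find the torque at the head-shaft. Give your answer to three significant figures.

After the gear mesh (55/31): 59.11 × 1.7742 × 0.98 = 102.78 N·m
After the gear mesh (42/75): 102.78 × 0.56 × 0.99 = 56.979 N·m

57.0 N·m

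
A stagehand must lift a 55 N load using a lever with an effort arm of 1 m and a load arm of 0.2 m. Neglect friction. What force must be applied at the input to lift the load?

Lever MA = effort arm / load arm = 1/0.2 = 5.
Effort = load / MA = 55 / 5 = 11 N.

11 N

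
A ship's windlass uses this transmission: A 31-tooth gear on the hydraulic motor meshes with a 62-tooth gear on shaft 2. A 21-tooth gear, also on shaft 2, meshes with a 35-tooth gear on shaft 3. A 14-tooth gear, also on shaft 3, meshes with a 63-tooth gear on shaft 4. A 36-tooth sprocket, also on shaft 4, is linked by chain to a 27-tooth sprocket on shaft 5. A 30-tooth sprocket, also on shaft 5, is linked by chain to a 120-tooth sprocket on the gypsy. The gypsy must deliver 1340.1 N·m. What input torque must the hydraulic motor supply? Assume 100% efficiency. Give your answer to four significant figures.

Overall ratio R = 2 × 1.6667 × 4.5 × 0.75 × 4 = 45.
Input torque = output torque / R = 1340.1 / 45 = 29.78 N·m.

29.78 N·m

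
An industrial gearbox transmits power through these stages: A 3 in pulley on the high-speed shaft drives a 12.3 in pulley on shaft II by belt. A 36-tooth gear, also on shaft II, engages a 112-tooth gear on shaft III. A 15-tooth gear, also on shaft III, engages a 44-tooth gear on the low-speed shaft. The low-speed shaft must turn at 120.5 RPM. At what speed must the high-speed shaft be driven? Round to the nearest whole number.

Overall ratio R = 4.1 × 3.1111 × 2.9333 = 37.416.
Required input speed = output speed × R = 120.5 × 37.416 = 4508.7 RPM.

4509 RPM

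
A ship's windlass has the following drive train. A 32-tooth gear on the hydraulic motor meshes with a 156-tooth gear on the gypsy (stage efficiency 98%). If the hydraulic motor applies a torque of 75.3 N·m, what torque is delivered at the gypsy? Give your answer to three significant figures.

360 N·m

Gear mesh: ratio = 156/32 = 4.875; torque at the gypsy = 75.3 × 4.875 × 0.98 = 359.75 N·m.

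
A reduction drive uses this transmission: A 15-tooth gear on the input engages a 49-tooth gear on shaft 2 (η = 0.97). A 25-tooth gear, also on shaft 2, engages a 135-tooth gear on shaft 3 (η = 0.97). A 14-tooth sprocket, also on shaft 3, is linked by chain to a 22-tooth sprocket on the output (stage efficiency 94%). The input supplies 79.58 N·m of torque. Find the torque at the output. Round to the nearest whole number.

1951 N·m

After the gear mesh (49/15): 79.58 × 3.2667 × 0.97 = 252.16 N·m
After the gear mesh (135/25): 252.16 × 5.4 × 0.97 = 1320.8 N·m
After the chain (22/14): 1320.8 × 1.5714 × 0.94 = 1951.1 N·m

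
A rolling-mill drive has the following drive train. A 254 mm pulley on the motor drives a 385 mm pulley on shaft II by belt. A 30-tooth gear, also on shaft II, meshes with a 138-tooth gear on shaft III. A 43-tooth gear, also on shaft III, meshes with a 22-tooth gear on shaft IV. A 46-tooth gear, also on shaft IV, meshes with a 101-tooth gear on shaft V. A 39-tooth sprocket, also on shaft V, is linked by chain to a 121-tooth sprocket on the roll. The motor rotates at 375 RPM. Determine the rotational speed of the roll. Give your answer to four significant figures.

belt 385/254 = 1.5157 → 375/1.5157 = 247.4 RPM
gear mesh 138/30 = 4.6 → 247.4/4.6 = 53.783 RPM
gear mesh 22/43 = 0.51163 → 53.783/0.51163 = 105.12 RPM
gear mesh 101/46 = 2.1957 → 105.12/2.1957 = 47.877 RPM
chain 121/39 = 3.1026 → 47.877/3.1026 = 15.431 RPM

15.43 RPM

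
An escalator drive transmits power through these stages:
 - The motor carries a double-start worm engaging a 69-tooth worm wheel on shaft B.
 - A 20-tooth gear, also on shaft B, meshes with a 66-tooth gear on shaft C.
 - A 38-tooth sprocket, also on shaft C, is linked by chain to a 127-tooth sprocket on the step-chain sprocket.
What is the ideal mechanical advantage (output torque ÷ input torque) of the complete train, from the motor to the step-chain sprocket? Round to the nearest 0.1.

380.5

Each stage contributes driven/driver: worm 69/2 = 34.5, gear mesh 66/20 = 3.3, chain 127/38 = 3.3421.
Overall: 34.5 × 3.3 × 3.3421 = 380.5.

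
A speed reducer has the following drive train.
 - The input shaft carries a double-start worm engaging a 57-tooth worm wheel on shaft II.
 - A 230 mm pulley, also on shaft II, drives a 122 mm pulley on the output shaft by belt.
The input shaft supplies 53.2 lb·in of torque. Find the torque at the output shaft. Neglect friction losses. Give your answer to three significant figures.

worm 57/2 = 28.5 → τ = 53.2·28.5 = 1516.2 lb·in
belt 122/230 = 0.53043 → τ = 1516.2·0.53043 = 804.25 lb·in

804 lb·in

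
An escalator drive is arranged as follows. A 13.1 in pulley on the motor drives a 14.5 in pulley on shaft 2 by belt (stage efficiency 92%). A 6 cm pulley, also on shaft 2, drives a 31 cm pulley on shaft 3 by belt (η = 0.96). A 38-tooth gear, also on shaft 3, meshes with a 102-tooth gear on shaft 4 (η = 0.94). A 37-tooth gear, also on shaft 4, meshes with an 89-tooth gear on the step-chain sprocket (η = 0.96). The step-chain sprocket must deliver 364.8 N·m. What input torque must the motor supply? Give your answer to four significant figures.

12.40 N·m

Overall ratio R = 1.1069 × 5.1667 × 2.6842 × 2.4054 = 36.924; overall efficiency η = 0.92 × 0.96 × 0.94 × 0.96 = 0.7970.
Input torque = output torque / (R × η) = 364.8 / (36.924 × 0.7970) = 12.396 N·m.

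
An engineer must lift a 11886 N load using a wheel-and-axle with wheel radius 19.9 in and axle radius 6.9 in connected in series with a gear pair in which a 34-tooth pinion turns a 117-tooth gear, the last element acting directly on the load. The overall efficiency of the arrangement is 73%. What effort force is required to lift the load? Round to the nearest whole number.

1641 N

Wheel-and-axle MA = R/r = 19.9/6.9 = 2.8841.
Gear pair MA = 117/34 = 3.4412.
Combined ideal MA = 2.8841 × 3.4412 = 9.9246.
Actual MA = 9.9246 × 0.73 = 7.2449.
Effort = load / actual MA = 11886 / 7.2449 = 1640.6 N.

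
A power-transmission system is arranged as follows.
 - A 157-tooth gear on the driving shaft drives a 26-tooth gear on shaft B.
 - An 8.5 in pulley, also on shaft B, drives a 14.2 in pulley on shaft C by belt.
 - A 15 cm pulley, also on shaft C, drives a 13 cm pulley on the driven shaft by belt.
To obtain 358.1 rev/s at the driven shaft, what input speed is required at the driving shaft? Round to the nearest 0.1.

85.9 rev/s

Overall ratio R = 0.16561 × 1.6706 × 0.86667 = 0.23977.
Required input speed = output speed × R = 358.1 × 0.23977 = 85.862 rev/s.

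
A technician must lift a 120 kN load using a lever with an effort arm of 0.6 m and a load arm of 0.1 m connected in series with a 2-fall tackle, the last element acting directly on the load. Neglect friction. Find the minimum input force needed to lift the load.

Lever MA = effort arm / load arm = 0.6/0.1 = 6.
Block-and-tackle MA = number of supporting rope parts = 2.
Combined ideal MA = 6 × 2 = 12.
Effort = load / MA = 120 / 12 = 10 kN.

10 kN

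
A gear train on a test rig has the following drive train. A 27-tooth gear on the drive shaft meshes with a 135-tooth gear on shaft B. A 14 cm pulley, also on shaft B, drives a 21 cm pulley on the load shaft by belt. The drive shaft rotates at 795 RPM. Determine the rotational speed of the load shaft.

106 RPM

Gear mesh: ratio = 135/27 = 5, so shaft B turns at 795 / 5 = 159 RPM.
Belt: ratio = 21/14 = 1.5, so the load shaft turns at 159 / 1.5 = 106 RPM.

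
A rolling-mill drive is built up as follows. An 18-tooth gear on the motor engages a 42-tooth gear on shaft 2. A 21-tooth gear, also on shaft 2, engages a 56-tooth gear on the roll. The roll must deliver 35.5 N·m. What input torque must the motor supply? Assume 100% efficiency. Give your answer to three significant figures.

5.71 N·m

Overall ratio R = 2.3333 × 2.6667 = 6.2222.
Input torque = output torque / R = 35.5 / 6.2222 = 5.7054 N·m.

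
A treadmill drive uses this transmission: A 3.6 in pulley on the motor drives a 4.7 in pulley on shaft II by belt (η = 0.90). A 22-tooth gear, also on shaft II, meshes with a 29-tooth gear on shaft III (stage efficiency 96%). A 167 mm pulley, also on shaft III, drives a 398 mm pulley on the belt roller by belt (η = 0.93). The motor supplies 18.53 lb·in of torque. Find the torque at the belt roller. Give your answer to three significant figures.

belt 4.7/3.6 = 1.3056 → τ = 18.53·1.3056·0.90 = 21.773 lb·in
gear mesh 29/22 = 1.3182 → τ = 21.773·1.3182·0.96 = 27.552 lb·in
belt 398/167 = 2.3832 → τ = 27.552·2.3832·0.93 = 61.067 lb·in

61.1 lb·in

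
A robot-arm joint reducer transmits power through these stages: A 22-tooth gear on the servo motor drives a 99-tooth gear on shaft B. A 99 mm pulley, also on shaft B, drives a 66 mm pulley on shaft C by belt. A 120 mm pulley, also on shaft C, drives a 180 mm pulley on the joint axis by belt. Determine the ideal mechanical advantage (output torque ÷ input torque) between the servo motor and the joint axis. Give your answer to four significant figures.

Each stage contributes driven/driver: gear mesh 99/22 = 4.5, belt 66/99 = 0.66667, belt 180/120 = 1.5.
Overall: 4.5 × 0.66667 × 1.5 = 4.5.

4.500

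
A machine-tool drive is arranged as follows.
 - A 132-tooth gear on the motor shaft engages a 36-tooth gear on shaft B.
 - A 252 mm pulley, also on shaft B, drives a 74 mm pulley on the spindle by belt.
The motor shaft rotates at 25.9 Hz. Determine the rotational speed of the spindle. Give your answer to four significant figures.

323.4 Hz

the motor shaft → shaft B (gear mesh, 36/132): 25.9 ÷ 0.27273 = 94.967 Hz
shaft B → the spindle (belt, 74/252): 94.967 ÷ 0.29365 = 323.4 Hz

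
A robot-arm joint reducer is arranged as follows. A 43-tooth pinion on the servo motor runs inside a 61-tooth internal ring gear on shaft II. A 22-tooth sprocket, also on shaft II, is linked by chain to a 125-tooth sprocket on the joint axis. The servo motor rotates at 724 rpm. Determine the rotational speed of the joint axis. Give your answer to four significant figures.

the servo motor → shaft II (internal gear, 61/43): 724 ÷ 1.4186 = 510.36 rpm
shaft II → the joint axis (chain, 125/22): 510.36 ÷ 5.6818 = 89.823 rpm

89.82 rpm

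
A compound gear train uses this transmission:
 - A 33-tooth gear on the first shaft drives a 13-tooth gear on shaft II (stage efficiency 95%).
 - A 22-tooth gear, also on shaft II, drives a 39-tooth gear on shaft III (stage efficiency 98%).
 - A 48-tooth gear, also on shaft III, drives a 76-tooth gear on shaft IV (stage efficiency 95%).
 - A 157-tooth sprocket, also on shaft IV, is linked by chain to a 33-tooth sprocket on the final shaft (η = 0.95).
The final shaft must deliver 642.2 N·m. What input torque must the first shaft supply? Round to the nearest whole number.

Overall ratio R = 0.39394 × 1.7727 × 1.5833 × 0.21019 = 0.23241; overall efficiency η = 0.95 × 0.98 × 0.95 × 0.95 = 0.8402.
Input torque = output torque / (R × η) = 642.2 / (0.23241 × 0.8402) = 3288.6 N·m.

3289 N·m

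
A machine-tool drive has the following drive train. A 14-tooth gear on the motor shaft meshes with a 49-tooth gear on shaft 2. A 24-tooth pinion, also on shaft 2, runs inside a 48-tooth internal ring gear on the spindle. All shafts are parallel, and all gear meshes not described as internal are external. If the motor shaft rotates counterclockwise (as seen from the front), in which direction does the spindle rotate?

the motor shaft → shaft 2: external mesh, 1 reversal → CW.
shaft 2 → the spindle: internal mesh, same direction → CW.
1 reversal in total — an odd number — so the spindle turns opposite to the motor shaft.

clockwise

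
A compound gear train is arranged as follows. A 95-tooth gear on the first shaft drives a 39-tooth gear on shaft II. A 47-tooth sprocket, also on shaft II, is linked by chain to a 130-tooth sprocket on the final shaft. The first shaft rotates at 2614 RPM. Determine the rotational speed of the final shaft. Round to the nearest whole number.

the first shaft → shaft II (gear mesh, 39/95): 2614 ÷ 0.41053 = 6367.4 RPM
shaft II → the final shaft (chain, 130/47): 6367.4 ÷ 2.766 = 2302.1 RPM

2302 RPM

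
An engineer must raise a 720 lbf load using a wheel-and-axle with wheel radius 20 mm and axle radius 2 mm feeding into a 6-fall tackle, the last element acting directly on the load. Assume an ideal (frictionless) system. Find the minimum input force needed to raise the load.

12 lbf

Wheel-and-axle MA = R/r = 20/2 = 10.
Block-and-tackle MA = number of supporting rope parts = 6.
Combined ideal MA = 10 × 6 = 60.
Effort = load / MA = 720 / 60 = 12 lbf.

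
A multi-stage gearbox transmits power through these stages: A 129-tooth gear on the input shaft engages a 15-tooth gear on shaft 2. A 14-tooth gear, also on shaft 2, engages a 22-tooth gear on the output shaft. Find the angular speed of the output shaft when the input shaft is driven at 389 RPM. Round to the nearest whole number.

the input shaft → shaft 2 (gear mesh, 15/129): 389 ÷ 0.11628 = 3345.4 RPM
shaft 2 → the output shaft (gear mesh, 22/14): 3345.4 ÷ 1.5714 = 2128.9 RPM

2129 RPM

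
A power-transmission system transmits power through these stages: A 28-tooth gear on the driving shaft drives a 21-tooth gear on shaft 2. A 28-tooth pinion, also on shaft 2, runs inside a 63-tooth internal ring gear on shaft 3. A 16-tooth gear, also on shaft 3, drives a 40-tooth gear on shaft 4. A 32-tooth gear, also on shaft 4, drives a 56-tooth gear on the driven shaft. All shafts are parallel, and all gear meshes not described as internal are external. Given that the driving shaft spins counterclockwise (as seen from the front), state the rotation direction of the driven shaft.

clockwise

the driving shaft → shaft 2: external mesh, 1 reversal → CW.
shaft 2 → shaft 3: internal mesh, same direction → CW.
shaft 3 → shaft 4: external mesh, 1 reversal → CCW.
shaft 4 → the driven shaft: external mesh, 1 reversal → CW.
3 reversals in total — an odd number — so the driven shaft turns opposite to the driving shaft.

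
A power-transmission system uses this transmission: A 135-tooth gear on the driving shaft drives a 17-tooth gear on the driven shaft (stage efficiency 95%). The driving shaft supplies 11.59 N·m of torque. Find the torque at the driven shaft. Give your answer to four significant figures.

After the gear mesh (17/135): 11.59 × 0.12593 × 0.95 = 1.3865 N·m

1.387 N·m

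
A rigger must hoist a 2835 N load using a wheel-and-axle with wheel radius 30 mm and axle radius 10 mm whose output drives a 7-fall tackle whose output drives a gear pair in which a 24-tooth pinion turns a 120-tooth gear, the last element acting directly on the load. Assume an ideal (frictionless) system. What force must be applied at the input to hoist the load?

27 N

Wheel-and-axle MA = R/r = 30/10 = 3.
Block-and-tackle MA = number of supporting rope parts = 7.
Gear pair MA = 120/24 = 5.
Combined ideal MA = 3 × 7 × 5 = 105.
Effort = load / MA = 2835 / 105 = 27 N.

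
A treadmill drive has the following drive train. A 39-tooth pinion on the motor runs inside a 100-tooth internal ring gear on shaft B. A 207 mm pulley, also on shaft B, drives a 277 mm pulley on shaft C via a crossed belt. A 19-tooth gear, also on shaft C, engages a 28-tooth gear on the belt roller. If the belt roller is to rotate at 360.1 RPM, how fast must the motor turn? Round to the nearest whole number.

1821 RPM

Overall ratio R = 2.5641 × 1.3382 × 1.4737 = 5.0565.
Required input speed = output speed × R = 360.1 × 5.0565 = 1820.8 RPM.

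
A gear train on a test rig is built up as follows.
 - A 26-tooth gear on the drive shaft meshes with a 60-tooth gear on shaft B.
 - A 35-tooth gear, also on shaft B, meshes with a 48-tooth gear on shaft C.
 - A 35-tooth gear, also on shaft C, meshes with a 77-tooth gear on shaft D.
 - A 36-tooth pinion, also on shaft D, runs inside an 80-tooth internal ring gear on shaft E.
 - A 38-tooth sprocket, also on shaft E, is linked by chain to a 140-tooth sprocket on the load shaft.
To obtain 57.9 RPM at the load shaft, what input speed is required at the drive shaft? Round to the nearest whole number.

Overall ratio R = 2.3077 × 1.3714 × 2.2 × 2.2222 × 3.6842 = 57.004.
Required input speed = output speed × R = 57.9 × 57.004 = 3300.5 RPM.

3301 RPM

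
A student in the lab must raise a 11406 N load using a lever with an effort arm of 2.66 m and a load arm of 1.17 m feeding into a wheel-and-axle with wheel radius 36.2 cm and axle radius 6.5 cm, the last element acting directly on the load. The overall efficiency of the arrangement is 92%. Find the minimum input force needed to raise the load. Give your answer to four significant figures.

979.2 N

Lever MA = effort arm / load arm = 2.66/1.17 = 2.2735.
Wheel-and-axle MA = R/r = 36.2/6.5 = 5.5692.
Combined ideal MA = 2.2735 × 5.5692 = 12.662.
Actual MA = 12.662 × 0.92 = 11.649.
Effort = load / actual MA = 11406 / 11.649 = 979.16 N.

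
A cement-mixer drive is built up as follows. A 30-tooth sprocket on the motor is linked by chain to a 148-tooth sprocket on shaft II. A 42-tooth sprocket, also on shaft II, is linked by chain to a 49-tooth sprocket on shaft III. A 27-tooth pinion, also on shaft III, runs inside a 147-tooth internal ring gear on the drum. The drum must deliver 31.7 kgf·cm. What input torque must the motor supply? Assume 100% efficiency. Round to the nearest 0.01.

Overall ratio R = 4.9333 × 1.1667 × 5.4444 = 31.336.
Input torque = output torque / R = 31.7 / 31.336 = 1.0116 kgf·cm.

1.01 kgf·cm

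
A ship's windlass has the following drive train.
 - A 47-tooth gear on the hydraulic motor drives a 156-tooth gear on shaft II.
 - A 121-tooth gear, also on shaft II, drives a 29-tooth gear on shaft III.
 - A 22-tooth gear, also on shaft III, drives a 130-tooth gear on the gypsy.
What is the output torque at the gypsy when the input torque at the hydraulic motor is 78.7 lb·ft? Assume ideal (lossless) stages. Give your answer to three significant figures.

370 lb·ft

Gear mesh: ratio = 156/47 = 3.3191; torque at shaft II = 78.7 × 3.3191 = 261.22 lb·ft.
Gear mesh: ratio = 29/121 = 0.23967; torque at shaft III = 261.22 × 0.23967 = 62.606 lb·ft.
Gear mesh: ratio = 130/22 = 5.9091; torque at the gypsy = 62.606 × 5.9091 = 369.94 lb·ft.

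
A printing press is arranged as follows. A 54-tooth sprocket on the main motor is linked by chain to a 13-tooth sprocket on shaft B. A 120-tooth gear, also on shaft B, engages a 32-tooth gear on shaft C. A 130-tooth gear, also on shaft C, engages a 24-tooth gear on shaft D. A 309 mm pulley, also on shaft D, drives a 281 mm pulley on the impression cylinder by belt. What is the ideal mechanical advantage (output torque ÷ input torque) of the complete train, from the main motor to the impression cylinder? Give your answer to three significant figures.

0.0108

Each stage contributes driven/driver: chain 13/54 = 0.24074, gear mesh 32/120 = 0.26667, gear mesh 24/130 = 0.18462, belt 281/309 = 0.90939.
Overall: 0.24074 × 0.26667 × 0.18462 × 0.90939 = 0.010778.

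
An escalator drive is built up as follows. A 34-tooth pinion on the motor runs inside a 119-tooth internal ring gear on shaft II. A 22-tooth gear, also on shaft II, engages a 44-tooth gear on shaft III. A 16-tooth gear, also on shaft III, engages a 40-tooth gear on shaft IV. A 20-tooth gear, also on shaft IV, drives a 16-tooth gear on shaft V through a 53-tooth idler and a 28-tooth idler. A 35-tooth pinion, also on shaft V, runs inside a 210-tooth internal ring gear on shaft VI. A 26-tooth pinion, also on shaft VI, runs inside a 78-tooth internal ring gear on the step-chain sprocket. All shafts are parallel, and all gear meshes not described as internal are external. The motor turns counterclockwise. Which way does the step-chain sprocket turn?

the motor → shaft II: internal mesh, same direction → CCW.
shaft II → shaft III: external mesh, 1 reversal → CW.
shaft III → shaft IV: external mesh, 1 reversal → CCW.
shaft IV → shaft V: driver → idler → idler → driven is 3 external meshes, 3 reversals → CW.
shaft V → shaft VI: internal mesh, same direction → CW.
shaft VI → the step-chain sprocket: internal mesh, same direction → CW.
5 reversals in total — an odd number — so the step-chain sprocket turns opposite to the motor.

clockwise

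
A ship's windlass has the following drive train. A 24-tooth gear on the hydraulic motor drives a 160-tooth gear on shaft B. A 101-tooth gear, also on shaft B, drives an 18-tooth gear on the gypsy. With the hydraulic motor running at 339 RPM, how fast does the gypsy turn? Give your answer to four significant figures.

the hydraulic motor → shaft B (gear mesh, 160/24): 339 ÷ 6.6667 = 50.85 RPM
shaft B → the gypsy (gear mesh, 18/101): 50.85 ÷ 0.17822 = 285.32 RPM

285.3 RPM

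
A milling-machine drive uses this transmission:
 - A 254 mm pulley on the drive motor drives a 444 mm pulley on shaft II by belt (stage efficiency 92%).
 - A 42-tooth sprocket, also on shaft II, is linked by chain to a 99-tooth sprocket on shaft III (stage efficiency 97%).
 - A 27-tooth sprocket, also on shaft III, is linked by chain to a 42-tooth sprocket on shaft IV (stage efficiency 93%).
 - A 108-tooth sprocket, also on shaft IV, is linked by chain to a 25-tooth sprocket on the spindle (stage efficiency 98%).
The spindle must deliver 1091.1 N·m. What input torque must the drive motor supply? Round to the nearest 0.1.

Overall ratio R = 1.748 × 2.3571 × 1.5556 × 0.23148 = 1.4837; overall efficiency η = 0.92 × 0.97 × 0.93 × 0.98 = 0.8133.
Input torque = output torque / (R × η) = 1091.1 / (1.4837 × 0.8133) = 904.19 N·m.

904.2 N·m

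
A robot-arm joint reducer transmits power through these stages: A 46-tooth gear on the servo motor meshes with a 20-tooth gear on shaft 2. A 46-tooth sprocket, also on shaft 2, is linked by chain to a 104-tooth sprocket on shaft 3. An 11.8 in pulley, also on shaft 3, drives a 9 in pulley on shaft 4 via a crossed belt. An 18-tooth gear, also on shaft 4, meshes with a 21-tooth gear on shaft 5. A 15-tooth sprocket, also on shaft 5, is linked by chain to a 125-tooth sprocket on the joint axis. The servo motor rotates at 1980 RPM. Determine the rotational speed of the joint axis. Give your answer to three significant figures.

272 RPM

the servo motor → shaft 2 (gear mesh, 20/46): 1980 ÷ 0.43478 = 4554 RPM
shaft 2 → shaft 3 (chain, 104/46): 4554 ÷ 2.2609 = 2014.3 RPM
shaft 3 → shaft 4 (belt, 9/11.8): 2014.3 ÷ 0.76271 = 2640.9 RPM
shaft 4 → shaft 5 (gear mesh, 21/18): 2640.9 ÷ 1.1667 = 2263.7 RPM
shaft 5 → the joint axis (chain, 125/15): 2263.7 ÷ 8.3333 = 271.64 RPM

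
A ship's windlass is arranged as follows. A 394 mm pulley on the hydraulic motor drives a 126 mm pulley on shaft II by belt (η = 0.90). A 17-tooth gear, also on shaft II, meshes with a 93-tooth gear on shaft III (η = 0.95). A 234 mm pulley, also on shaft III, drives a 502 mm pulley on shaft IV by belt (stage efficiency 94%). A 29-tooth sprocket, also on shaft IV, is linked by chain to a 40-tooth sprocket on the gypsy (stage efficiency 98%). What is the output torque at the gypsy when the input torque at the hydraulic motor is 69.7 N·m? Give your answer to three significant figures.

belt 126/394 = 0.3198 → τ = 69.7·0.3198·0.90 = 20.061 N·m
gear mesh 93/17 = 5.4706 → τ = 20.061·5.4706·0.95 = 104.26 N·m
belt 502/234 = 2.1453 → τ = 104.26·2.1453·0.94 = 210.24 N·m
chain 40/29 = 1.3793 → τ = 210.24·1.3793·0.98 = 284.19 N·m

284 N·m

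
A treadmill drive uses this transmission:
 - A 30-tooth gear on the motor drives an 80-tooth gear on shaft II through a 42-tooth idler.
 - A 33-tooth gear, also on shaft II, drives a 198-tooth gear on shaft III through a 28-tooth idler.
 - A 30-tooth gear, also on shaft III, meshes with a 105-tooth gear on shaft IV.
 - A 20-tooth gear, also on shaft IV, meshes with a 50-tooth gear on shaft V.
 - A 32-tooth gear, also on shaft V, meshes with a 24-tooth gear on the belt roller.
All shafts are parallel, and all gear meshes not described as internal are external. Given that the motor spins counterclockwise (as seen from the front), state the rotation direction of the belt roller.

the motor → shaft II: driver → idler → driven is 2 external meshes, 2 reversals → CCW.
shaft II → shaft III: driver → idler → driven is 2 external meshes, 2 reversals → CCW.
shaft III → shaft IV: external mesh, 1 reversal → CW.
shaft IV → shaft V: external mesh, 1 reversal → CCW.
shaft V → the belt roller: external mesh, 1 reversal → CW.
7 reversals in total — an odd number — so the belt roller turns opposite to the motor.

clockwise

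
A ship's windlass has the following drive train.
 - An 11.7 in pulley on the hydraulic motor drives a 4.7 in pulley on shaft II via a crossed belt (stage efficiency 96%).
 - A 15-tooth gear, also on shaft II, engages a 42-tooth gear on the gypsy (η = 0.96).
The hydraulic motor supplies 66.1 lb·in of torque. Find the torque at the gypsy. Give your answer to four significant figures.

After the belt (4.7/11.7): 66.1 × 0.40171 × 0.96 = 25.491 lb·in
After the gear mesh (42/15): 25.491 × 2.8 × 0.96 = 68.519 lb·in

68.52 lb·in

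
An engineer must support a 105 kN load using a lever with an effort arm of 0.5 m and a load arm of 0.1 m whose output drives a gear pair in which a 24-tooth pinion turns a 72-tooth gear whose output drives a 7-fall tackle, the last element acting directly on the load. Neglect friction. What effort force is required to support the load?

Lever MA = effort arm / load arm = 0.5/0.1 = 5.
Gear pair MA = 72/24 = 3.
Block-and-tackle MA = number of supporting rope parts = 7.
Combined ideal MA = 5 × 3 × 7 = 105.
Effort = load / MA = 105 / 105 = 1 kN.

1 kN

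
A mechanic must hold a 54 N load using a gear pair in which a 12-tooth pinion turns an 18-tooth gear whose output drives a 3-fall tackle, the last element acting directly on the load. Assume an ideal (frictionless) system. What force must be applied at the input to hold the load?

Gear pair MA = 18/12 = 1.5.
Block-and-tackle MA = number of supporting rope parts = 3.
Combined ideal MA = 1.5 × 3 = 4.5.
Effort = load / MA = 54 / 4.5 = 12 N.

12 N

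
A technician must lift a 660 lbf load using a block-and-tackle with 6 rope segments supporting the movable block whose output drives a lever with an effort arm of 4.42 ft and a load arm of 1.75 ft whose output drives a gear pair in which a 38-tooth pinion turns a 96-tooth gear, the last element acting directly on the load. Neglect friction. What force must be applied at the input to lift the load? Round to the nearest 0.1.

Block-and-tackle MA = number of supporting rope parts = 6.
Lever MA = effort arm / load arm = 4.42/1.75 = 2.5257.
Gear pair MA = 96/38 = 2.5263.
Combined ideal MA = 6 × 2.5257 × 2.5263 = 38.285.
Effort = load / MA = 660 / 38.285 = 17.239 lbf.

17.2 lbf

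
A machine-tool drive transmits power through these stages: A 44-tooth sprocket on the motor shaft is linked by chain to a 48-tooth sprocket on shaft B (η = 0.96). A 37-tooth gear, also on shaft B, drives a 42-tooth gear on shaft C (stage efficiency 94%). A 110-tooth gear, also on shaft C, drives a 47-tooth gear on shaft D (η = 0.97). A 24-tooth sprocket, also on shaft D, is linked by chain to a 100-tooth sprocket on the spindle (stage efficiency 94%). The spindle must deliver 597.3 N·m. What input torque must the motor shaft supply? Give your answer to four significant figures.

Overall ratio R = 1.0909 × 1.1351 × 0.42727 × 4.1667 = 2.2046; overall efficiency η = 0.96 × 0.94 × 0.97 × 0.94 = 0.8228.
Input torque = output torque / (R × η) = 597.3 / (2.2046 × 0.8228) = 329.28 N·m.

329.3 N·m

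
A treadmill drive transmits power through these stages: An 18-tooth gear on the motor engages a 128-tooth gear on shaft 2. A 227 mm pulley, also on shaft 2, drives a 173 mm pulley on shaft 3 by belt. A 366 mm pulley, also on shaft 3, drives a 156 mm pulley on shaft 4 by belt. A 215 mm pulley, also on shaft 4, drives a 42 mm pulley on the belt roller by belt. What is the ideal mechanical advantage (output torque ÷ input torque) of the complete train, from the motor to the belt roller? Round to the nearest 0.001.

Each stage contributes driven/driver: gear mesh 128/18 = 7.1111, belt 173/227 = 0.76211, belt 156/366 = 0.42623, belt 42/215 = 0.19535.
Overall: 7.1111 × 0.76211 × 0.42623 × 0.19535 = 0.45124.

0.451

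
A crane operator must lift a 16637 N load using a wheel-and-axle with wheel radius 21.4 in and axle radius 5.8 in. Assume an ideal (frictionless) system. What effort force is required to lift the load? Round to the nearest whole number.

Wheel-and-axle MA = R/r = 21.4/5.8 = 3.6897.
Effort = load / MA = 16637 / 3.6897 = 4509.1 N.

4509 N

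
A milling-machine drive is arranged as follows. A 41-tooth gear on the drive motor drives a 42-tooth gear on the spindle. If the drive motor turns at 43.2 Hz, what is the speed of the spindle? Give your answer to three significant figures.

Gear mesh: ratio = 42/41 = 1.0244, so the spindle turns at 43.2 / 1.0244 = 42.171 Hz.

42.2 Hz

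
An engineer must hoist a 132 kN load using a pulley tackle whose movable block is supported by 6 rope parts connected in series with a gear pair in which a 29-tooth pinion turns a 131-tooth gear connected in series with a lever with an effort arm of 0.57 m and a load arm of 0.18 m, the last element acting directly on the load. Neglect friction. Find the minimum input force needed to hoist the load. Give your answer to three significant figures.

Block-and-tackle MA = number of supporting rope parts = 6.
Gear pair MA = 131/29 = 4.5172.
Lever MA = effort arm / load arm = 0.57/0.18 = 3.1667.
Combined ideal MA = 6 × 4.5172 × 3.1667 = 85.828.
Effort = load / MA = 132 / 85.828 = 1.538 kN.

1.54 kN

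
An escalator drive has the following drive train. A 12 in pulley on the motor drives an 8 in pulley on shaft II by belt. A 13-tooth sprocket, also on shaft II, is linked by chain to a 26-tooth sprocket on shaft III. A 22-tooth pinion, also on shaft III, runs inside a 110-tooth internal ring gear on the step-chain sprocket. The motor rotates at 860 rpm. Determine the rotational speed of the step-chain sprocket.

the motor → shaft II (belt, 8/12): 860 ÷ 0.66667 = 1290 rpm
shaft II → shaft III (chain, 26/13): 1290 ÷ 2 = 645 rpm
shaft III → the step-chain sprocket (internal gear, 110/22): 645 ÷ 5 = 129 rpm

129 rpm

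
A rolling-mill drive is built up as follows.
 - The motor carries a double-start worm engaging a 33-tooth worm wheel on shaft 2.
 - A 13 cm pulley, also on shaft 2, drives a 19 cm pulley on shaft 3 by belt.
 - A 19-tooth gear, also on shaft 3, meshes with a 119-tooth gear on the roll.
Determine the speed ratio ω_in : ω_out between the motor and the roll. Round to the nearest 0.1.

151.0

Each stage contributes driven/driver: worm 33/2 = 16.5, belt 19/13 = 1.4615, gear mesh 119/19 = 6.2632.
Overall: 16.5 × 1.4615 × 6.2632 = 151.04.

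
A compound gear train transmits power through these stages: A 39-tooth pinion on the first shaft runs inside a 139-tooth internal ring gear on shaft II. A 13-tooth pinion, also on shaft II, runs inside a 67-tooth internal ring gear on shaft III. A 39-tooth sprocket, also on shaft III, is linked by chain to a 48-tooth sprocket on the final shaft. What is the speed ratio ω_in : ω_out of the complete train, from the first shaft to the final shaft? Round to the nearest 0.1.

Each stage contributes driven/driver: internal gear 139/39 = 3.5641, internal gear 67/13 = 5.1538, chain 48/39 = 1.2308.
Overall: 3.5641 × 5.1538 × 1.2308 = 22.608.

22.6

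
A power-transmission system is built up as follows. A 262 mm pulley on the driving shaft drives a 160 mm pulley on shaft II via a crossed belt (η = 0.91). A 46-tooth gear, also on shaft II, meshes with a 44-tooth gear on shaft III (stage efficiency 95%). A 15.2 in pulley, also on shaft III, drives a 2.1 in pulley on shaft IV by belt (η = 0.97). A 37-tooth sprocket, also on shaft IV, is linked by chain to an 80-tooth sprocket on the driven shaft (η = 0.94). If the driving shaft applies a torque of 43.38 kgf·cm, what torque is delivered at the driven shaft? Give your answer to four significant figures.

5.967 kgf·cm

belt 160/262 = 0.61069 → τ = 43.38·0.61069·0.91 = 24.107 kgf·cm
gear mesh 44/46 = 0.95652 → τ = 24.107·0.95652·0.95 = 21.906 kgf·cm
belt 2.1/15.2 = 0.13816 → τ = 21.906·0.13816·0.97 = 2.9357 kgf·cm
chain 80/37 = 2.1622 → τ = 2.9357·2.1622·0.94 = 5.9667 kgf·cm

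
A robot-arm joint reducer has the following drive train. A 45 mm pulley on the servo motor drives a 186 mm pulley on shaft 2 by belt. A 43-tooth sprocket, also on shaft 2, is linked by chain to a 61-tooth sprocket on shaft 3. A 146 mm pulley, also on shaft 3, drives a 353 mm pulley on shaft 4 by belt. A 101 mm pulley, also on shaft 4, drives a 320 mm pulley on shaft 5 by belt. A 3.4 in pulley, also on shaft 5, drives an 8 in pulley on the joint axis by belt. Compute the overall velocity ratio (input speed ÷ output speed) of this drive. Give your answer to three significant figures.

Each stage contributes driven/driver: belt 186/45 = 4.1333, chain 61/43 = 1.4186, belt 353/146 = 2.4178, belt 320/101 = 3.1683, belt 8/3.4 = 2.3529.
Overall: 4.1333 × 1.4186 × 2.4178 × 3.1683 × 2.3529 = 105.69.

106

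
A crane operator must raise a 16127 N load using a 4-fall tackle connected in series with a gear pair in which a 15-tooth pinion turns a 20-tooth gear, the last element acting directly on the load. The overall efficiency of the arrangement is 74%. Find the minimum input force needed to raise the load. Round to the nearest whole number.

4086 N

Block-and-tackle MA = number of supporting rope parts = 4.
Gear pair MA = 20/15 = 1.3333.
Combined ideal MA = 4 × 1.3333 = 5.3333.
Actual MA = 5.3333 × 0.74 = 3.9467.
Effort = load / actual MA = 16127 / 3.9467 = 4086.2 N.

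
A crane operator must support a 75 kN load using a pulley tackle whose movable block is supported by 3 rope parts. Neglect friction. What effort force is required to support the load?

Block-and-tackle MA = number of supporting rope parts = 3.
Effort = load / MA = 75 / 3 = 25 kN.

25 kN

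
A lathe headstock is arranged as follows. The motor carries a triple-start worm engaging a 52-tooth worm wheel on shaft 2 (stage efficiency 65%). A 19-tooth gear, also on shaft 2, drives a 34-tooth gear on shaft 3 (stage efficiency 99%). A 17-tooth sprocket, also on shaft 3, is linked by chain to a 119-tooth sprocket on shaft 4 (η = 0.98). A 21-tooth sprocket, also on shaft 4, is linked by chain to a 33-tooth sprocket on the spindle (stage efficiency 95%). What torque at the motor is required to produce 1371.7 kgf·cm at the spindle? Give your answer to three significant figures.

6.71 kgf·cm

Overall ratio R = 17.333 × 1.7895 × 7 × 1.5714 = 341.19; overall efficiency η = 0.65 × 0.99 × 0.98 × 0.95 = 0.5991.
Input torque = output torque / (R × η) = 1371.7 / (341.19 × 0.5991) = 6.7106 kgf·cm.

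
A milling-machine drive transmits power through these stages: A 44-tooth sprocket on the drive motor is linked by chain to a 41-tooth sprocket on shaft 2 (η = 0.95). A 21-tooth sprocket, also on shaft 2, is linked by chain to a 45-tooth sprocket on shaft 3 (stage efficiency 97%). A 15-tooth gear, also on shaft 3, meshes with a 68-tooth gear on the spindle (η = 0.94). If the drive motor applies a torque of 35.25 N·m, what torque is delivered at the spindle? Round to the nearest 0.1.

276.4 N·m

Chain: ratio = 41/44 = 0.93182; torque at shaft 2 = 35.25 × 0.93182 × 0.95 = 31.204 N·m.
Chain: ratio = 45/21 = 2.1429; torque at shaft 3 = 31.204 × 2.1429 × 0.97 = 64.86 N·m.
Gear mesh: ratio = 68/15 = 4.5333; torque at the spindle = 64.86 × 4.5333 × 0.94 = 276.39 N·m.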